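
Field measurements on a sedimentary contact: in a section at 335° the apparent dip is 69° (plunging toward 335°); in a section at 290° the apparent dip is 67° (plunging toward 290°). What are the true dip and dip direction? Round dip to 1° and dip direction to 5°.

The two traces are lines in the plane: v₁ = (sin 335°·cos 69°, cos 335°·cos 69°, −sin 69°), v₂ = (sin 290°·cos 67°, cos 290°·cos 67°, −sin 67°).
n = v₁ × v₂ = (-0.174, 0.203, 0.099) (taken with n_z > 0).
tan δ = √(n_x²+n_y²)/n_z = 0.268/0.099, so δ = 69.7°.
Dip direction = azimuth of (n_x, n_y) = atan2(-0.174, 0.203) = 319°.

true dip 70°, dip direction 320°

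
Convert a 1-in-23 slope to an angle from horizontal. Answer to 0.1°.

tan θ = 1/23 = 0.0435
θ = arctan(0.0435) = 2.49°

2.5°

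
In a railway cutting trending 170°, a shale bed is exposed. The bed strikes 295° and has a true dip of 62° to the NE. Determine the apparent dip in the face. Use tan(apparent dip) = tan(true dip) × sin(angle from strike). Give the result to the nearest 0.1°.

Angle between strike (295°) and section (170°): β = 55°.
tan(apparent dip) = tan 62° · sin 55° = 1.5406
α = arctan(1.5406) = 57.01°

57.0°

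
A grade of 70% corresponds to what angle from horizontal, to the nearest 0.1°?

tan θ = 70/100 = 0.7000
θ = arctan(0.7000) = 34.99°

35.0°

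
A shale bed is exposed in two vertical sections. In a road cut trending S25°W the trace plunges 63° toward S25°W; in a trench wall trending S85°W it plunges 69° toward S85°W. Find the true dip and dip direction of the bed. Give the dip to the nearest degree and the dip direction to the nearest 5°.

true dip 70°, dip direction 250°

Each apparent-dip line lies in the plane. As unit vectors (x east, y north, z up), v₁ plunges 63°→S25°W and v₂ plunges 69°→S85°W.
Cross product v₁ × v₂ gives the pole to the plane: n ∝ (-0.356, -0.139, 0.141).
True dip = arccos(n_z / |n|) = arccos(0.3457) = 69.8°.
Dip direction = atan2(-0.356, -0.139) = 249° (azimuth of n's horizontal projection).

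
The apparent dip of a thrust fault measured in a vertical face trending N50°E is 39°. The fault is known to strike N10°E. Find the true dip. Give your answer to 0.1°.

51.6°

β = acute angle between strike N10°E and section N50°E = 40°.
tan δ = tan α / sin β = tan 39° / sin 40° = 0.8098 / 0.6428 = 1.2598
true dip = arctan 1.2598 = 51.56°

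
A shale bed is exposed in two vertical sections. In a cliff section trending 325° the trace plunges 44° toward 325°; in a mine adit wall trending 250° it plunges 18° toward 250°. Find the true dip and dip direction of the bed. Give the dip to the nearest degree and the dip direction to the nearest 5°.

true dip 44°, dip direction 320°

The two traces are lines in the plane: v₁ = (sin 325°·cos 44°, cos 325°·cos 44°, −sin 44°), v₂ = (sin 250°·cos 18°, cos 250°·cos 18°, −sin 18°).
Cross product v₁ × v₂ gives the pole to the plane: n ∝ (-0.408, 0.493, 0.661).
True dip = arccos(n_z / |n|) = arccos(0.7182) = 44.1°.
Dip direction = azimuth of (n_x, n_y) = atan2(-0.408, 0.493) = 320°.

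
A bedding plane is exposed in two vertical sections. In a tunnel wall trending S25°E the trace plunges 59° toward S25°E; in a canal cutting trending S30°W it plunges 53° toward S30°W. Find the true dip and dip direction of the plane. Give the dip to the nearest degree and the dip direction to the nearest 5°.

true dip 60°, dip direction 170°

Each apparent-dip line lies in the plane. As unit vectors (x east, y north, z up), v₁ plunges 59°→S25°E and v₂ plunges 53°→S30°W.
n = v₁ × v₂ = (0.074, -0.432, 0.254) (taken with n_z > 0).
tan δ = √(n_x²+n_y²)/n_z = 0.438/0.254, so δ = 59.9°.
Dip direction = atan2(0.074, -0.432) = 170° (azimuth of n's horizontal projection).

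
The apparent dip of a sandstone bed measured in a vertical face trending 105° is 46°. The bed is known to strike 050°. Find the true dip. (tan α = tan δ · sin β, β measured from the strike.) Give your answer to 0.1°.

51.7°

β = acute angle between strike 050° and section 105° = 55°.
tan(true dip) = tan 46° / sin 55° = 1.2641
δ = arctan(1.2641) = 51.65°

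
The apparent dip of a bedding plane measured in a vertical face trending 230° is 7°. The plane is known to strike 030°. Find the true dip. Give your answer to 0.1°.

The section is 20° from the strike.
tan δ = tan α / sin β = tan 7° / sin 20° = 0.1228 / 0.3420 = 0.3590
true dip = arctan 0.3590 = 19.75°

19.7°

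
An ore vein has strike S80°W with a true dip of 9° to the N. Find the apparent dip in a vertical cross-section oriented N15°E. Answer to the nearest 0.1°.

The section lies 65° from the strike.
tan(apparent dip) = tan 9° · sin 65° = 0.1435
apparent dip = arctan 0.1435 = 8.17°

8.2°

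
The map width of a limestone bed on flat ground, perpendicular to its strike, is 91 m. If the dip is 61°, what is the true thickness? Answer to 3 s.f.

79.6 m

True thickness t = w · sin(dip) = 91 × sin 61°
t = 91 × 0.8746 = 79.590 m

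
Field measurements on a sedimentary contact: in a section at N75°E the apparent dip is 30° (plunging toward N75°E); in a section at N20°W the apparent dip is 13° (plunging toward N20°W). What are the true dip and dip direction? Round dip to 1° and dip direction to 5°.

true dip 33°, dip direction 050°

Each apparent-dip line lies in the plane. As unit vectors (x east, y north, z up), v₁ plunges 30°→N75°E and v₂ plunges 13°→N20°W.
The plane normal is n = v₁ × v₂ ∝ (0.407, 0.355, 0.841).
True dip = arccos(n_z / |n|) = arccos(0.8413) = 32.7°.
Dip direction = azimuth of (n_x, n_y) = atan2(0.407, 0.355) = 49°.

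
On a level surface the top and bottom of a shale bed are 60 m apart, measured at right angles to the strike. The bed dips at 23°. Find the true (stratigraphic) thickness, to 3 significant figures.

True thickness t = w · sin(dip) = 60 × sin 23°
t = 60 × 0.3907 = 23.444 m

23.4 m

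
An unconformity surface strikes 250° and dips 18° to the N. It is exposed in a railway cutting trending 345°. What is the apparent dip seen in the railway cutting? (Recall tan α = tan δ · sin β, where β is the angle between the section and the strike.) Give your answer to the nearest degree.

Angle between strike (250°) and section (345°): β = 85°.
tan(apparent dip) = tan 18° · sin 85° = 0.3237
α = arctan(0.3237) = 17.94°

18°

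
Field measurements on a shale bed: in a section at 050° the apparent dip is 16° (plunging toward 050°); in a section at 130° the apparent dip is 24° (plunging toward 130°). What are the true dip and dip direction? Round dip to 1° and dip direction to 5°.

true dip 26°, dip direction 105°

Each apparent-dip line lies in the plane. As unit vectors (x east, y north, z up), v₁ plunges 16°→050° and v₂ plunges 24°→130°.
n = v₁ × v₂ = (0.413, -0.107, 0.865) (taken with n_z > 0).
Dip δ = arctan(|n_h|/n_z) = arctan(0.427/0.865) = 26.3°.
Dip direction = atan2(0.413, -0.107) = 104° (azimuth of n's horizontal projection).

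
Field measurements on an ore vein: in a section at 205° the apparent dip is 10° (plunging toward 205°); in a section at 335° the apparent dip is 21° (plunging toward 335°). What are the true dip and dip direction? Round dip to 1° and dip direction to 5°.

Each apparent-dip line lies in the plane. As unit vectors (x east, y north, z up), v₁ plunges 10°→205° and v₂ plunges 21°→335°.
The plane normal is n = v₁ × v₂ ∝ (-0.467, 0.081, 0.704).
tan δ = √(n_x²+n_y²)/n_z = 0.474/0.704, so δ = 33.9°.
Dip direction = azimuth of (n_x, n_y) = atan2(-0.467, 0.081) = 280°.

true dip 34°, dip direction 280°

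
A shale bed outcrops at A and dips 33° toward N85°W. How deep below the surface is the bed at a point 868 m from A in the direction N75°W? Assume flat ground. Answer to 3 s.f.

The hole lies 10° from the dip direction, so the down-dip offset is 868 × cos 10° = 854.81 m.
Depth = down-dip offset × tan(dip) = 854.81 × tan 33° = 854.81 × 0.6494
Depth = 555.12 m

555 m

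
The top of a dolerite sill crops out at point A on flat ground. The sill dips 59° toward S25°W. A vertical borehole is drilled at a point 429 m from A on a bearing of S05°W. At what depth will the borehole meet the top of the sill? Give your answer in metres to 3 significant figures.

The hole lies 20° from the dip direction, so the down-dip offset is 429 × cos 20° = 403.13 m.
Depth = down-dip offset × tan(dip) = 403.13 × tan 59° = 403.13 × 1.6643
Depth = 670.92 m

671 m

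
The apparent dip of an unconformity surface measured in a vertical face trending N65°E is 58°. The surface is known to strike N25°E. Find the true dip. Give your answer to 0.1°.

β = acute angle between strike N25°E and section N65°E = 40°.
tan δ = tan α / sin β = tan 58° / sin 40° = 1.6003 / 0.6428 = 2.4897
true dip = arctan 2.4897 = 68.12°

68.1°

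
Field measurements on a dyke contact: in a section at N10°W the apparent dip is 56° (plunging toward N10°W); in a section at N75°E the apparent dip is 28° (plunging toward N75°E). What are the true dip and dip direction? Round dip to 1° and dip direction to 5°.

true dip 57°, dip direction 005°

Each apparent-dip line lies in the plane. As unit vectors (x east, y north, z up), v₁ plunges 56°→N10°W and v₂ plunges 28°→N75°E.
The plane normal is n = v₁ × v₂ ∝ (0.069, 0.753, 0.492).
Dip δ = arctan(|n_h|/n_z) = arctan(0.756/0.492) = 56.9°.
The horizontal component of n points toward azimuth atan2(n_x, n_y) = 5°, the dip direction.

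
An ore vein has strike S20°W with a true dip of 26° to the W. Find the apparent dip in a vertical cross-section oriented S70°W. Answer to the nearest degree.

20°

Angle between strike (S20°W) and section (S70°W): β = 50°.
tan(apparent dip) = tan 26° · sin 50° = 0.3736
α = arctan(0.3736) = 20.49°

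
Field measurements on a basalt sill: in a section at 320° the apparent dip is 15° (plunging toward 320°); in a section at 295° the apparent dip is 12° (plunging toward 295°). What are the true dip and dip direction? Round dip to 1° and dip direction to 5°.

Represent each trace as a vector plunging at its apparent dip toward its trend (east-north-up frame): v₁ = (-0.621, 0.740, -0.259), v₂ = (-0.887, 0.413, -0.208).
Cross product v₁ × v₂ gives the pole to the plane: n ∝ (-0.047, 0.100, 0.399).
tan δ = √(n_x²+n_y²)/n_z = 0.111/0.399, so δ = 15.5°.
Dip direction = atan2(-0.047, 0.100) = 335° (azimuth of n's horizontal projection).

true dip 16°, dip direction 335°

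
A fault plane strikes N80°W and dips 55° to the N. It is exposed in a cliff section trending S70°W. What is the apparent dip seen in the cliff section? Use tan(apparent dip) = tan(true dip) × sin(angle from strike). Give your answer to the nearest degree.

36°

The section lies 30° from the strike.
tan α = tan 55° × sin 30° = 1.4281 × 0.5000 = 0.7141
α = arctan(0.7141) = 35.53°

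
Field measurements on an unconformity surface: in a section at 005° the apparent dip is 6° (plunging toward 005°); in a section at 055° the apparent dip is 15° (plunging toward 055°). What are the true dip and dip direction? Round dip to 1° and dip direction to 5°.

true dip 16°, dip direction 075°

Each apparent-dip line lies in the plane. As unit vectors (x east, y north, z up), v₁ plunges 6°→005° and v₂ plunges 15°→055°.
Cross product v₁ × v₂ gives the pole to the plane: n ∝ (0.199, 0.060, 0.736).
tan δ = √(n_x²+n_y²)/n_z = 0.207/0.736, so δ = 15.7°.
The horizontal component of n points toward azimuth atan2(n_x, n_y) = 73°, the dip direction.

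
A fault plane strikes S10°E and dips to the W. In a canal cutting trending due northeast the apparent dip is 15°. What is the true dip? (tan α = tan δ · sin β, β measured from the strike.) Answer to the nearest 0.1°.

18.1°

The section is 55° from the strike.
tan δ = tan α / sin β = tan 15° / sin 55° = 0.2679 / 0.8192 = 0.3271
true dip = arctan 0.3271 = 18.11°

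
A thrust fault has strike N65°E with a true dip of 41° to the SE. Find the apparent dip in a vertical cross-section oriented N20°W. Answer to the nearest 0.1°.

The strike is N65°E and the section trends N20°W; the acute angle between them is β = 85°.
tan α = tan 41° × sin 85° = 0.8693 × 0.9962 = 0.8660
apparent dip = arctan 0.8660 = 40.89°

40.9°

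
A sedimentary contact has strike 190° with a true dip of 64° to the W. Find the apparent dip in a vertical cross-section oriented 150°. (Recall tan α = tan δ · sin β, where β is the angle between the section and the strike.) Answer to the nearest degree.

53°

The strike is 190° and the section trends 150°; the acute angle between them is β = 40°.
tan α = tan 64° × sin 40° = 2.0503 × 0.6428 = 1.3179
α = arctan(1.3179) = 52.81°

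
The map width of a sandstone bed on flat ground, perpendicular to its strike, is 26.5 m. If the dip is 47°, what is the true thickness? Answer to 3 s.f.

19.4 m

True thickness t = w · sin(dip) = 26.5 × sin 47°
t = 26.5 × 0.7314 = 19.381 m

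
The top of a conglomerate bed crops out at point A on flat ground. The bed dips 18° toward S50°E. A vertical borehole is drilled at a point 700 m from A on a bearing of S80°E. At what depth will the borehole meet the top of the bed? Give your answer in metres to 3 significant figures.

197 m

The hole lies 30° from the dip direction, so the down-dip offset is 700 × cos 30° = 606.22 m.
Depth = down-dip offset × tan(dip) = 606.22 × tan 18° = 606.22 × 0.3249
Depth = 196.97 m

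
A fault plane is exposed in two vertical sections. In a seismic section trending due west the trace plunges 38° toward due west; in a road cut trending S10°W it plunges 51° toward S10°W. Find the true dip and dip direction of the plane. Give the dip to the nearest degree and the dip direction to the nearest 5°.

true dip 54°, dip direction 215°

Represent each trace as a vector plunging at its apparent dip toward its trend (east-north-up frame): v₁ = (-0.788, -0.000, -0.616), v₂ = (-0.109, -0.620, -0.777).
Cross product v₁ × v₂ gives the pole to the plane: n ∝ (-0.382, -0.545, 0.488).
Dip δ = arctan(|n_h|/n_z) = arctan(0.665/0.488) = 53.7°.
Dip direction = atan2(-0.382, -0.545) = 215° (azimuth of n's horizontal projection).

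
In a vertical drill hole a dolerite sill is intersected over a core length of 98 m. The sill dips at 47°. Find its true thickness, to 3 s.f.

66.8 m

True thickness t = h · cos(dip) = 98 × cos 47°
t = 98 × 0.6820 = 66.836 m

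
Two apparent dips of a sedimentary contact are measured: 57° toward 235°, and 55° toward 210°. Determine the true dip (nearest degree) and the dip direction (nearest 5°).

Represent each trace as a vector plunging at its apparent dip toward its trend (east-north-up frame): v₁ = (-0.446, -0.312, -0.839), v₂ = (-0.287, -0.497, -0.819).
n = v₁ × v₂ = (-0.161, -0.125, 0.132) (taken with n_z > 0).
Dip δ = arctan(|n_h|/n_z) = arctan(0.204/0.132) = 57.0°.
Dip direction = azimuth of (n_x, n_y) = atan2(-0.161, -0.125) = 232°.

true dip 57°, dip direction 230°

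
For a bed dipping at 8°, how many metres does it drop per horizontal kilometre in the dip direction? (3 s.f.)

drop per km = 1000 × tan 8° = 1000 × 0.1405

141 m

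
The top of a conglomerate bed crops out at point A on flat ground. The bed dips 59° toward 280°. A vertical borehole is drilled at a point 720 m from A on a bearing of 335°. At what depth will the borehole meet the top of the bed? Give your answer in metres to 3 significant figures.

The hole lies 55° from the dip direction, so the down-dip offset is 720 × cos 55° = 412.98 m.
Depth = down-dip offset × tan(dip) = 412.98 × tan 59° = 412.98 × 1.6643
Depth = 687.31 m

687 m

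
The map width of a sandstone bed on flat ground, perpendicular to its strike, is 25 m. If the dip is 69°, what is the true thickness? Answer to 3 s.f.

23.3 m

True thickness t = w · sin(dip) = 25 × sin 69°
t = 25 × 0.9336 = 23.340 m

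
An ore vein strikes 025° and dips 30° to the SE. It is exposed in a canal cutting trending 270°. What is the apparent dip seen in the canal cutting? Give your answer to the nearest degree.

Angle between strike (025°) and section (270°): β = 65°.
tan(apparent dip) = tan 30° · sin 65° = 0.5233
apparent dip = arctan 0.5233 = 27.62°

28°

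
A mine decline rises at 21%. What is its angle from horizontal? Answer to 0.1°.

11.9°

tan θ = 21/100 = 0.2100
θ = arctan(0.2100) = 11.86°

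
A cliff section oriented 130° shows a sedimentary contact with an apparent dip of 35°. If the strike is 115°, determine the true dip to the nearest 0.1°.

The section is 15° from the strike.
tan δ = tan α / sin β = tan 35° / sin 15° = 0.7002 / 0.2588 = 2.7054
δ = arctan(2.7054) = 69.71°

69.7°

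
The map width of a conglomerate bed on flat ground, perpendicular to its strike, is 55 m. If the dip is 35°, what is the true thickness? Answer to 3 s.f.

True thickness t = w · sin(dip) = 55 × sin 35°
t = 55 × 0.5736 = 31.547 m

31.5 m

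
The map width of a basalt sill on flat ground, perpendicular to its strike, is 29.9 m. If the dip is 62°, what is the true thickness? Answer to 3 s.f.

26.4 m

True thickness t = w · sin(dip) = 29.9 × sin 62°
t = 29.9 × 0.8829 = 26.400 m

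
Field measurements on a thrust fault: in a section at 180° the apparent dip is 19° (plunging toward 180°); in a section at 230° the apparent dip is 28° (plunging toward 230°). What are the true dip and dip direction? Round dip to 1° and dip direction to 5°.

The two traces are lines in the plane: v₁ = (sin 180°·cos 19°, cos 180°·cos 19°, −sin 19°), v₂ = (sin 230°·cos 28°, cos 230°·cos 28°, −sin 28°).
n = v₁ × v₂ = (-0.259, -0.220, 0.640) (taken with n_z > 0).
Dip δ = arctan(|n_h|/n_z) = arctan(0.340/0.640) = 28.0°.
The horizontal component of n points toward azimuth atan2(n_x, n_y) = 230°, the dip direction.

true dip 28°, dip direction 230°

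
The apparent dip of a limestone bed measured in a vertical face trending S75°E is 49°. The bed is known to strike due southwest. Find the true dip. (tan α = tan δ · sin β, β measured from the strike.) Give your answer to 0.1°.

53.0°

β = acute angle between strike due southwest and section S75°E = 60°.
tan δ = tan α / sin β = tan 49° / sin 60° = 1.1504 / 0.8660 = 1.3283
true dip = arctan 1.3283 = 53.03°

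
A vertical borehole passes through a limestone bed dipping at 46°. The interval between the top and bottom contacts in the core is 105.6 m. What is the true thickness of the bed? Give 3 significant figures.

True thickness t = h · cos(dip) = 105.6 × cos 46°
t = 105.6 × 0.6947 = 73.356 m

73.4 m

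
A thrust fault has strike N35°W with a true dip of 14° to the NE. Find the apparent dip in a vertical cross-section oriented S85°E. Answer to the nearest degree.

11°

The strike is N35°W and the section trends S85°E; the acute angle between them is β = 50°.
tan α = tan 14° × sin 50° = 0.2493 × 0.7660 = 0.1910
apparent dip = arctan 0.1910 = 10.81°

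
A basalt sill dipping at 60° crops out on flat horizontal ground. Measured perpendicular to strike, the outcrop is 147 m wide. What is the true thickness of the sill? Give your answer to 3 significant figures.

127 m

True thickness t = w · sin(dip) = 147 × sin 60°
t = 147 × 0.8660 = 127.306 m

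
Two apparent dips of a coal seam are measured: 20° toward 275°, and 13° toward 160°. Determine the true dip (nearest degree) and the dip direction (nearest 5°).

Represent each trace as a vector plunging at its apparent dip toward its trend (east-north-up frame): v₁ = (-0.936, 0.082, -0.342), v₂ = (0.333, -0.916, -0.225).
n = v₁ × v₂ = (-0.332, -0.325, 0.830) (taken with n_z > 0).
tan δ = √(n_x²+n_y²)/n_z = 0.464/0.830, so δ = 29.2°.
Dip direction = atan2(-0.332, -0.325) = 226° (azimuth of n's horizontal projection).

true dip 29°, dip direction 225°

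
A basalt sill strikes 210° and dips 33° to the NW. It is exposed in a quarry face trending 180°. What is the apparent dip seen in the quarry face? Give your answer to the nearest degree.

18°

The section lies 30° from the strike.
tan α = tan 33° × sin 30° = 0.6494 × 0.5000 = 0.3247
α = arctan(0.3247) = 17.99°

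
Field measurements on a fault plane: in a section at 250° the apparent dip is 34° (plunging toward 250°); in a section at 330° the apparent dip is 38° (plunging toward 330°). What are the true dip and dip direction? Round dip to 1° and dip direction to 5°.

Represent each trace as a vector plunging at its apparent dip toward its trend (east-north-up frame): v₁ = (-0.779, -0.284, -0.559), v₂ = (-0.394, 0.682, -0.616).
The plane normal is n = v₁ × v₂ ∝ (-0.556, 0.259, 0.643).
tan δ = √(n_x²+n_y²)/n_z = 0.614/0.643, so δ = 43.6°.
Dip direction = atan2(-0.556, 0.259) = 295° (azimuth of n's horizontal projection).

true dip 44°, dip direction 295°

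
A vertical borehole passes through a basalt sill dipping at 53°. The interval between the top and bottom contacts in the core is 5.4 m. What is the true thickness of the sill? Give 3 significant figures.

3.25 m

True thickness t = h · cos(dip) = 5.4 × cos 53°
t = 5.4 × 0.6018 = 3.250 m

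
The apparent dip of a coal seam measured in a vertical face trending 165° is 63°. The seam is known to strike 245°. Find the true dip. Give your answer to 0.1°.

The section is 80° from the strike.
tan(true dip) = tan 63° / sin 80° = 1.9929
true dip = arctan 1.9929 = 63.35°

63.4°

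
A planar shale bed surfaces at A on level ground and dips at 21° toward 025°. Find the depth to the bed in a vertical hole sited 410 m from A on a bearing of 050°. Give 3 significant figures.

The hole lies 25° from the dip direction, so the down-dip offset is 410 × cos 25° = 371.59 m.
Depth = down-dip offset × tan(dip) = 371.59 × tan 21° = 371.59 × 0.3839
Depth = 142.64 m

143 m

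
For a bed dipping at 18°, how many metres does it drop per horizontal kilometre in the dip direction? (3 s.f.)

drop per km = 1000 × tan 18° = 1000 × 0.3249

325 m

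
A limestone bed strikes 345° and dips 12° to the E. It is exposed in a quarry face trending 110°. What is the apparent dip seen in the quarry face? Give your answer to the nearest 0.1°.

The section lies 55° from the strike.
tan(apparent dip) = tan 12° · sin 55° = 0.1741
α = arctan(0.1741) = 9.88°

9.9°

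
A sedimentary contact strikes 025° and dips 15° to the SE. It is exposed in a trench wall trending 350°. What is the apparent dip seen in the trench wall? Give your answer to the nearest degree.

9°

Angle between strike (025°) and section (350°): β = 35°.
tan(apparent dip) = tan 15° · sin 35° = 0.1537
α = arctan(0.1537) = 8.74°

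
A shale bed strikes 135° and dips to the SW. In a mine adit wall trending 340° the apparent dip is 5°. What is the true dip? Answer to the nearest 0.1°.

β = acute angle between strike 135° and section 340° = 25°.
tan δ = tan α / sin β = tan 5° / sin 25° = 0.0875 / 0.4226 = 0.2070
true dip = arctan 0.2070 = 11.70°

11.7°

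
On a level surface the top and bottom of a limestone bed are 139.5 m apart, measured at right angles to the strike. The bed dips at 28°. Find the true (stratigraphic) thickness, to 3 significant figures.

True thickness t = w · sin(dip) = 139.5 × sin 28°
t = 139.5 × 0.4695 = 65.491 m

65.5 m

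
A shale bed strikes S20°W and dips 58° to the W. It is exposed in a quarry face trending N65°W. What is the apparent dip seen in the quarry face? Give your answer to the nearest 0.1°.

57.9°

Angle between strike (S20°W) and section (N65°W): β = 85°.
tan α = tan 58° × sin 85° = 1.6003 × 0.9962 = 1.5942
apparent dip = arctan 1.5942 = 57.90°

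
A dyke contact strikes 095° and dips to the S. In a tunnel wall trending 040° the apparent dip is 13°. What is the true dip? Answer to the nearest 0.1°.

15.7°

The section is 55° from the strike.
tan(true dip) = tan 13° / sin 55° = 0.2818
true dip = arctan 0.2818 = 15.74°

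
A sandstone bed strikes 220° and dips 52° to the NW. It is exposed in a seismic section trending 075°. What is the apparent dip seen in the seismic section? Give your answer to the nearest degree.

36°

The strike is 220° and the section trends 075°; the acute angle between them is β = 35°.
tan α = tan 52° × sin 35° = 1.2799 × 0.5736 = 0.7341
α = arctan(0.7341) = 36.28°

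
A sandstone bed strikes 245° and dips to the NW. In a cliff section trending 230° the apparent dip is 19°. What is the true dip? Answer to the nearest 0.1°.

53.1°

The section is 15° from the strike.
tan(true dip) = tan 19° / sin 15° = 1.3304
true dip = arctan 1.3304 = 53.07°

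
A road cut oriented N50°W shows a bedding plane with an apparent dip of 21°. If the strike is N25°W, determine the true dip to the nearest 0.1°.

β = acute angle between strike N25°W and section N50°W = 25°.
tan δ = tan α / sin β = tan 21° / sin 25° = 0.3839 / 0.4226 = 0.9083
δ = arctan(0.9083) = 42.25°

42.2°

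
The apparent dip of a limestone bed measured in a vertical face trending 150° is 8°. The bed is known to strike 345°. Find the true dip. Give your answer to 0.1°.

The section is 15° from the strike.
tan δ = tan α / sin β = tan 8° / sin 15° = 0.1405 / 0.2588 = 0.5430
true dip = arctan 0.5430 = 28.50°

28.5°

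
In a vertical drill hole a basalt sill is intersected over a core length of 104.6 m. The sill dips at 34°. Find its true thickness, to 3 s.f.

True thickness t = h · cos(dip) = 104.6 × cos 34°
t = 104.6 × 0.8290 = 86.717 m

86.7 m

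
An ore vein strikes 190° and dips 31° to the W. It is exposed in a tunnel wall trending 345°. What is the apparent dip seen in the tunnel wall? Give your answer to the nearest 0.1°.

14.2°

The strike is 190° and the section trends 345°; the acute angle between them is β = 25°.
tan α = tan 31° × sin 25° = 0.6009 × 0.4226 = 0.2539
α = arctan(0.2539) = 14.25°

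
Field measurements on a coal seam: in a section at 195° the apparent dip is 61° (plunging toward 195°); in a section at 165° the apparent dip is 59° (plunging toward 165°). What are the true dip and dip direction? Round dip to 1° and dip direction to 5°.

Each apparent-dip line lies in the plane. As unit vectors (x east, y north, z up), v₁ plunges 61°→195° and v₂ plunges 59°→165°.
The plane normal is n = v₁ × v₂ ∝ (-0.034, -0.224, 0.125).
Dip δ = arctan(|n_h|/n_z) = arctan(0.227/0.125) = 61.2°.
Dip direction = azimuth of (n_x, n_y) = atan2(-0.034, -0.224) = 189°.

true dip 61°, dip direction 190°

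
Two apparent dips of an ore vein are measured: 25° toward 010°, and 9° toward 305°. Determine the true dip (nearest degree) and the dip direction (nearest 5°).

Each apparent-dip line lies in the plane. As unit vectors (x east, y north, z up), v₁ plunges 25°→010° and v₂ plunges 9°→305°.
Cross product v₁ × v₂ gives the pole to the plane: n ∝ (0.100, 0.367, 0.811).
Dip δ = arctan(|n_h|/n_z) = arctan(0.380/0.811) = 25.1°.
Dip direction = azimuth of (n_x, n_y) = atan2(0.100, 0.367) = 15°.

true dip 25°, dip direction 015°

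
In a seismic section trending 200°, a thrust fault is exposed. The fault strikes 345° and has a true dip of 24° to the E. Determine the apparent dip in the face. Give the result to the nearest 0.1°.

The strike is 345° and the section trends 200°; the acute angle between them is β = 35°.
tan(apparent dip) = tan 24° · sin 35° = 0.2554
α = arctan(0.2554) = 14.33°

14.3°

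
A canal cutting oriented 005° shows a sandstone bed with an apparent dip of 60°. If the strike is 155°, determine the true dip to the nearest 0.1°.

73.9°

β = acute angle between strike 155° and section 005° = 30°.
tan(true dip) = tan 60° / sin 30° = 3.4641
true dip = arctan 3.4641 = 73.90°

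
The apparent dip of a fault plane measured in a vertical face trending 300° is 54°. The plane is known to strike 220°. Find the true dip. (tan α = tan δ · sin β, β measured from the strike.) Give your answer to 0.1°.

54.4°

β = acute angle between strike 220° and section 300° = 80°.
tan(true dip) = tan 54° / sin 80° = 1.3976
δ = arctan(1.3976) = 54.42°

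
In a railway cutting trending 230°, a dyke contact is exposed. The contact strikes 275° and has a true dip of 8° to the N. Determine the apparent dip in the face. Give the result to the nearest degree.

The strike is 275° and the section trends 230°; the acute angle between them is β = 45°.
tan α = tan 8° × sin 45° = 0.1405 × 0.7071 = 0.0994
α = arctan(0.0994) = 5.68°

6°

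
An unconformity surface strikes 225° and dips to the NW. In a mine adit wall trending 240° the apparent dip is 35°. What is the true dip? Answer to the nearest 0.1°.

The section is 15° from the strike.
tan δ = tan α / sin β = tan 35° / sin 15° = 0.7002 / 0.2588 = 2.7054
true dip = arctan 2.7054 = 69.71°

69.7°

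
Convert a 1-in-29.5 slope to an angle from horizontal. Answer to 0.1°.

1.9°

tan θ = 1/29.5 = 0.0339
θ = arctan(0.0339) = 1.94°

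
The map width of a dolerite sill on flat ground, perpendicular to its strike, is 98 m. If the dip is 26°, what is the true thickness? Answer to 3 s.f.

True thickness t = w · sin(dip) = 98 × sin 26°
t = 98 × 0.4384 = 42.960 m

43.0 m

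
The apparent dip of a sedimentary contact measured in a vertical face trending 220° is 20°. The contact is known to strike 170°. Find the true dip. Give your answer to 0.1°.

The section is 50° from the strike.
tan δ = tan α / sin β = tan 20° / sin 50° = 0.3640 / 0.7660 = 0.4751
true dip = arctan 0.4751 = 25.41°

25.4°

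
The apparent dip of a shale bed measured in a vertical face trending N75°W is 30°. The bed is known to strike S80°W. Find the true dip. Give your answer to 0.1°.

53.8°

The section is 25° from the strike.
tan δ = tan α / sin β = tan 30° / sin 25° = 0.5774 / 0.4226 = 1.3661
true dip = arctan 1.3661 = 53.80°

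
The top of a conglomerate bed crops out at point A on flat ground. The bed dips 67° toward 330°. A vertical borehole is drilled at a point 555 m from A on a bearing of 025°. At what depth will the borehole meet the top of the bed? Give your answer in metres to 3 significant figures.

750 m

The hole lies 55° from the dip direction, so the down-dip offset is 555 × cos 55° = 318.33 m.
Depth = down-dip offset × tan(dip) = 318.33 × tan 67° = 318.33 × 2.3559
Depth = 749.95 m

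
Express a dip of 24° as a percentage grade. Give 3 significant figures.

44.5%

grade % = 100 × tan 24° = 100 × 0.4452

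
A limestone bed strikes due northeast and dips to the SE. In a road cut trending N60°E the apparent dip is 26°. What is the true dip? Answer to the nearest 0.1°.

The section is 15° from the strike.
tan δ = tan α / sin β = tan 26° / sin 15° = 0.4877 / 0.2588 = 1.8845
true dip = arctan 1.8845 = 62.05°

62.0°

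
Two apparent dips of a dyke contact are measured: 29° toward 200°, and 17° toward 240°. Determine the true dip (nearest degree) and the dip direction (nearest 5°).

Represent each trace as a vector plunging at its apparent dip toward its trend (east-north-up frame): v₁ = (-0.299, -0.822, -0.485), v₂ = (-0.828, -0.478, -0.292).
n = v₁ × v₂ = (-0.008, -0.314, 0.538) (taken with n_z > 0).
Dip δ = arctan(|n_h|/n_z) = arctan(0.314/0.538) = 30.3°.
Dip direction = atan2(-0.008, -0.314) = 182° (azimuth of n's horizontal projection).

true dip 30°, dip direction 180°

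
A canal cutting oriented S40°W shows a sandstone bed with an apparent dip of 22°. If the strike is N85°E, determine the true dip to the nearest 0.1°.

29.7°

The section is 45° from the strike.
tan δ = tan α / sin β = tan 22° / sin 45° = 0.4040 / 0.7071 = 0.5714
δ = arctan(0.5714) = 29.74°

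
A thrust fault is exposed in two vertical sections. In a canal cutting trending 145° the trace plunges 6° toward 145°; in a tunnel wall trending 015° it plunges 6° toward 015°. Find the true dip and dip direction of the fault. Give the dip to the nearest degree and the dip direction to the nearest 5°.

true dip 14°, dip direction 080°

The two traces are lines in the plane: v₁ = (sin 145°·cos 6°, cos 145°·cos 6°, −sin 6°), v₂ = (sin 15°·cos 6°, cos 15°·cos 6°, −sin 6°).
Cross product v₁ × v₂ gives the pole to the plane: n ∝ (0.186, 0.033, 0.758).
tan δ = √(n_x²+n_y²)/n_z = 0.188/0.758, so δ = 14.0°.
Dip direction = azimuth of (n_x, n_y) = atan2(0.186, 0.033) = 80°.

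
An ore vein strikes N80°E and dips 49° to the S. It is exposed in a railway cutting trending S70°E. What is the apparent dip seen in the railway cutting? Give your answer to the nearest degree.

The strike is N80°E and the section trends S70°E; the acute angle between them is β = 30°.
tan(apparent dip) = tan 49° · sin 30° = 0.5752
apparent dip = arctan 0.5752 = 29.91°

30°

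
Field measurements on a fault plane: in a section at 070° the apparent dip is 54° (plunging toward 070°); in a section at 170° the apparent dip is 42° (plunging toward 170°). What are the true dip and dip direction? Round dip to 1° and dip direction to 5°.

true dip 61°, dip direction 110°

Represent each trace as a vector plunging at its apparent dip toward its trend (east-north-up frame): v₁ = (0.552, 0.201, -0.809), v₂ = (0.129, -0.732, -0.669).
n = v₁ × v₂ = (0.727, -0.265, 0.430) (taken with n_z > 0).
tan δ = √(n_x²+n_y²)/n_z = 0.773/0.430, so δ = 60.9°.
Dip direction = azimuth of (n_x, n_y) = atan2(0.727, -0.265) = 110°.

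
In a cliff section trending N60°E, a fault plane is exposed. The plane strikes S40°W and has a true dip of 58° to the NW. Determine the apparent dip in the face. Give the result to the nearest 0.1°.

28.7°

Angle between strike (S40°W) and section (N60°E): β = 20°.
tan(apparent dip) = tan 58° · sin 20° = 0.5473
apparent dip = arctan 0.5473 = 28.69°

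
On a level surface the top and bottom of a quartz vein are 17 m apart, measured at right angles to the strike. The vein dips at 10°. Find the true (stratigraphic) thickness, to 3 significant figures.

2.95 m

True thickness t = w · sin(dip) = 17 × sin 10°
t = 17 × 0.1736 = 2.952 m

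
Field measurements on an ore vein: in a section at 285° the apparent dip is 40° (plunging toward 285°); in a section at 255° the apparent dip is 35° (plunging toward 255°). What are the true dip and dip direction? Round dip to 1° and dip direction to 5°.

Represent each trace as a vector plunging at its apparent dip toward its trend (east-north-up frame): v₁ = (-0.740, 0.198, -0.643), v₂ = (-0.791, -0.212, -0.574).
Cross product v₁ × v₂ gives the pole to the plane: n ∝ (-0.250, 0.084, 0.314).
tan δ = √(n_x²+n_y²)/n_z = 0.264/0.314, so δ = 40.1°.
The horizontal component of n points toward azimuth atan2(n_x, n_y) = 289°, the dip direction.

true dip 40°, dip direction 290°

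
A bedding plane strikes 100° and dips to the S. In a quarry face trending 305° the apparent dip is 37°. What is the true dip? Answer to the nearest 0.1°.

60.7°

The section is 25° from the strike.
tan δ = tan α / sin β = tan 37° / sin 25° = 0.7536 / 0.4226 = 1.7831
δ = arctan(1.7831) = 60.71°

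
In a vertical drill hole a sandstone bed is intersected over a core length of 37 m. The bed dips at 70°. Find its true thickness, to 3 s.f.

12.7 m

True thickness t = h · cos(dip) = 37 × cos 70°
t = 37 × 0.3420 = 12.655 m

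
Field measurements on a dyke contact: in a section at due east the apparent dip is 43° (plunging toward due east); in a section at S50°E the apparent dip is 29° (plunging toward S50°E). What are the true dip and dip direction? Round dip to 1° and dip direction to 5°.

true dip 44°, dip direction 075°

Each apparent-dip line lies in the plane. As unit vectors (x east, y north, z up), v₁ plunges 43°→due east and v₂ plunges 29°→S50°E.
n = v₁ × v₂ = (0.383, 0.102, 0.411) (taken with n_z > 0).
Dip δ = arctan(|n_h|/n_z) = arctan(0.397/0.411) = 44.0°.
The horizontal component of n points toward azimuth atan2(n_x, n_y) = 75°, the dip direction.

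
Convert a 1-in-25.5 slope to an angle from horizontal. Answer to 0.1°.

tan θ = 1/25.5 = 0.0392
θ = arctan(0.0392) = 2.25°

2.2°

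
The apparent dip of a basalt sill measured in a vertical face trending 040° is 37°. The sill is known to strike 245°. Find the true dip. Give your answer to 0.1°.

β = acute angle between strike 245° and section 040° = 25°.
tan δ = tan α / sin β = tan 37° / sin 25° = 0.7536 / 0.4226 = 1.7831
true dip = arctan 1.7831 = 60.71°

60.7°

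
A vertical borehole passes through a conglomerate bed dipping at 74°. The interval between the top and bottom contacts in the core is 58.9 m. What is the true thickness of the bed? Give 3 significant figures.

True thickness t = h · cos(dip) = 58.9 × cos 74°
t = 58.9 × 0.2756 = 16.235 m

16.2 m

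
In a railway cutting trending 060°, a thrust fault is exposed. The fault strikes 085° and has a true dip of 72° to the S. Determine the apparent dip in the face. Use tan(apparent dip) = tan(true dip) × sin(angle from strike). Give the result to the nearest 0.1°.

52.4°

The strike is 085° and the section trends 060°; the acute angle between them is β = 25°.
tan α = tan 72° × sin 25° = 3.0777 × 0.4226 = 1.3007
apparent dip = arctan 1.3007 = 52.45°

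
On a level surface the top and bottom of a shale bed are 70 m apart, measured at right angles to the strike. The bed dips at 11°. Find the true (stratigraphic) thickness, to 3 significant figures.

13.4 m

True thickness t = w · sin(dip) = 70 × sin 11°
t = 70 × 0.1908 = 13.357 m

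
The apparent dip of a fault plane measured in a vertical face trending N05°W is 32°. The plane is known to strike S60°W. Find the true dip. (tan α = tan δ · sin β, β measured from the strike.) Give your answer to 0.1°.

The section is 65° from the strike.
tan(true dip) = tan 32° / sin 65° = 0.6895
true dip = arctan 0.6895 = 34.58°

34.6°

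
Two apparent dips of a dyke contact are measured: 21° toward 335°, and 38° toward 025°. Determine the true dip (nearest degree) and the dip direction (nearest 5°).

Each apparent-dip line lies in the plane. As unit vectors (x east, y north, z up), v₁ plunges 21°→335° and v₂ plunges 38°→025°.
The plane normal is n = v₁ × v₂ ∝ (0.265, 0.362, 0.564).
Dip δ = arctan(|n_h|/n_z) = arctan(0.449/0.564) = 38.5°.
Dip direction = atan2(0.265, 0.362) = 36° (azimuth of n's horizontal projection).

true dip 39°, dip direction 035°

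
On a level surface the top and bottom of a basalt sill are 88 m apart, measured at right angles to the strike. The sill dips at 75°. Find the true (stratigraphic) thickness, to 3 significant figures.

True thickness t = w · sin(dip) = 88 × sin 75°
t = 88 × 0.9659 = 85.001 m

85.0 m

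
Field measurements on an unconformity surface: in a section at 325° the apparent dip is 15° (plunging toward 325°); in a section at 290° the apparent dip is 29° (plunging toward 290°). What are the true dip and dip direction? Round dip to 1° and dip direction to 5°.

true dip 33°, dip direction 260°

The two traces are lines in the plane: v₁ = (sin 325°·cos 15°, cos 325°·cos 15°, −sin 15°), v₂ = (sin 290°·cos 29°, cos 290°·cos 29°, −sin 29°).
Cross product v₁ × v₂ gives the pole to the plane: n ∝ (-0.306, -0.056, 0.485).
tan δ = √(n_x²+n_y²)/n_z = 0.311/0.485, so δ = 32.7°.
Dip direction = azimuth of (n_x, n_y) = atan2(-0.306, -0.056) = 260°.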